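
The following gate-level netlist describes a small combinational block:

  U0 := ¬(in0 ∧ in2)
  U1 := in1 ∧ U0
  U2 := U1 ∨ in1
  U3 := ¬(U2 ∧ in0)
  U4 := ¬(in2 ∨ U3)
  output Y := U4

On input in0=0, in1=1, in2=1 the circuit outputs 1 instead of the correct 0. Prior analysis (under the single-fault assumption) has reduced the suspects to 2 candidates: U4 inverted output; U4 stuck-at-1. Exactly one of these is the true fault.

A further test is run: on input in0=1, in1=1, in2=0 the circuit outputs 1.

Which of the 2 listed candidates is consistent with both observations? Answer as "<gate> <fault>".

U4 stuck-at-1

Evaluate each candidate on input in0=1, in1=1, in2=0:
  U4 inverted output: U0=1, U1=1, U2=1, U3=0, U4=0 [inverted output] → 0 — eliminated
  U4 stuck-at-1: U0=1, U1=1, U2=1, U3=0, U4=1 [stuck-at-1] → 1 — matches
Only U4 stuck-at-1 reproduces the observed 1.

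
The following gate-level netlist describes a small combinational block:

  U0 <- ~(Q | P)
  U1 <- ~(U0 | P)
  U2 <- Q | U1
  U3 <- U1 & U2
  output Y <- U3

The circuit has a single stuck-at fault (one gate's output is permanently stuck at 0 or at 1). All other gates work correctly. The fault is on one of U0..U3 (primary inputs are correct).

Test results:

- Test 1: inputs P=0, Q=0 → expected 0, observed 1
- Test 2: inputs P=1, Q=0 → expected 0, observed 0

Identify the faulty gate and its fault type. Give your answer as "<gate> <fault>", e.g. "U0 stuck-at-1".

U0 stuck-at-0

Fault-free values for test 1 (P=0, Q=0): U0=1, U1=0, U2=0, U3=0, giving Y=0. Observed 1.
Test 1: faults giving observed 1 are {U0 stuck-at-0, U1 stuck-at-1, U3 stuck-at-1}.
Test 2 (P=1, Q=0): fault-free U0=0, U1=0, U2=0, U3=0 → 0; observed 0. Eliminates U1 stuck-at-1, U3 stuck-at-1.
Only U0 stuck-at-0 is consistent with every test.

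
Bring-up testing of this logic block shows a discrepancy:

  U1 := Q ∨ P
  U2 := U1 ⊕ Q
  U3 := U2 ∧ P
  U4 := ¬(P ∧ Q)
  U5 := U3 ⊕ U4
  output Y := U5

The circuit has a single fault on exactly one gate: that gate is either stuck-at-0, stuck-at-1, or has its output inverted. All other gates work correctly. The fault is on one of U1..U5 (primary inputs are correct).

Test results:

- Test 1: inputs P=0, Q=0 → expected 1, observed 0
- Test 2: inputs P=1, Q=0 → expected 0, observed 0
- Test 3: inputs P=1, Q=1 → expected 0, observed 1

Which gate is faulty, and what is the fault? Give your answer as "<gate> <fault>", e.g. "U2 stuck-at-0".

Fault-free values for test 1 (P=0, Q=0): U1=0, U2=0, U3=0, U4=1, U5=1, giving Y=1. Observed 0.
Test 1: faults giving observed 0 are {U3 stuck-at-1, U3 inverted output, U4 stuck-at-0, U4 inverted output, U5 stuck-at-0, U5 inverted output}.
Test 2 (P=1, Q=0): fault-free U1=1, U2=1, U3=1, U4=1, U5=0 → 0; observed 0. Eliminates U3 inverted output, U4 stuck-at-0, U4 inverted output, U5 inverted output.
Test 3 (P=1, Q=1): fault-free U1=1, U2=0, U3=0, U4=0, U5=0 → 0; observed 1. Eliminates U5 stuck-at-0.
Only U3 stuck-at-1 is consistent with every test.

U3 stuck-at-1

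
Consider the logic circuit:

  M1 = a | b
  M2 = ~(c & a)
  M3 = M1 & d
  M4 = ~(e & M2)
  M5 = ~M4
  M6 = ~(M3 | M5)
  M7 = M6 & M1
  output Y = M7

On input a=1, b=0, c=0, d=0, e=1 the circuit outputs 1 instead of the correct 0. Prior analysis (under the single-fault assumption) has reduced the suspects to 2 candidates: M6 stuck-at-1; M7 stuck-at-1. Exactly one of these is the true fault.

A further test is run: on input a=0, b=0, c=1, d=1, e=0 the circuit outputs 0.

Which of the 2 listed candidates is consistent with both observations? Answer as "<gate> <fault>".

M6 stuck-at-1

Evaluate each candidate on input a=0, b=0, c=1, d=1, e=0:
  M6 stuck-at-1: M1=0, M2=1, M3=0, M4=1, M5=0, M6=1 [stuck-at-1], M7=0 → 0 — matches
  M7 stuck-at-1: M1=0, M2=1, M3=0, M4=1, M5=0, M6=1, M7=1 [stuck-at-1] → 1 — eliminated
Only M6 stuck-at-1 reproduces the observed 0.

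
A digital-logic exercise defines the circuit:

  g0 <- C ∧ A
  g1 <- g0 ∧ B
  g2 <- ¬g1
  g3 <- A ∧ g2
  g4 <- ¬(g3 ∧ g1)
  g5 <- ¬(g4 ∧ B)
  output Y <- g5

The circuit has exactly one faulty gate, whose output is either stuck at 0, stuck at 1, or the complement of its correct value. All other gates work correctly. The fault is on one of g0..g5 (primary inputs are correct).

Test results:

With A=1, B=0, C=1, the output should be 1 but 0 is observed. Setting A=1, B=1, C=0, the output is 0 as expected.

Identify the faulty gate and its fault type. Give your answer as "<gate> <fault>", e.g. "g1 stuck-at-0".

Fault-free values for test 1 (A=1, B=0, C=1): g0=1, g1=0, g2=1, g3=1, g4=1, g5=1, giving Y=1. Observed 0.
Test 1: faults giving observed 0 are {g5 stuck-at-0, g5 inverted output}.
Test 2 (A=1, B=1, C=0): fault-free g0=0, g1=0, g2=1, g3=1, g4=1, g5=0 → 0; observed 0. Eliminates g5 inverted output.
Only g5 stuck-at-0 is consistent with every test.

g5 stuck-at-0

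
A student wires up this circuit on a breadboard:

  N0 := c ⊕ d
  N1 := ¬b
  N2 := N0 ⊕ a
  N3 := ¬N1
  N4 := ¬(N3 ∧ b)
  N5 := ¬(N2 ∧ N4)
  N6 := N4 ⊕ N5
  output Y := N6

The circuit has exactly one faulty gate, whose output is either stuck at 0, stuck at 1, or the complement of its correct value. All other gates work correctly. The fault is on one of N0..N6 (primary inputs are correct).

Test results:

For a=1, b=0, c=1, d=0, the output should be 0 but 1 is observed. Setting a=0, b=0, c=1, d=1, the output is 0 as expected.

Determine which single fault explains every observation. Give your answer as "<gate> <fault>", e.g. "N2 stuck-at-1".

Fault-free values for test 1 (a=1, b=0, c=1, d=0): N0=1, N1=1, N2=0, N3=0, N4=1, N5=1, N6=0, giving Y=0. Observed 1.
Test 1: faults giving observed 1 are {N0 stuck-at-0, N0 inverted output, N2 stuck-at-1, N2 inverted output, N4 stuck-at-0, N4 inverted output, N5 stuck-at-0, N5 inverted output, N6 stuck-at-1, N6 inverted output}.
Test 2 (a=0, b=0, c=1, d=1): fault-free N0=0, N1=1, N2=0, N3=0, N4=1, N5=1, N6=0 → 0; observed 0. Eliminates N0 inverted output, N2 stuck-at-1, N2 inverted output, N4 stuck-at-0, N4 inverted output, N5 stuck-at-0, N5 inverted output, N6 stuck-at-1, N6 inverted output.
Only N0 stuck-at-0 is consistent with every test.

N0 stuck-at-0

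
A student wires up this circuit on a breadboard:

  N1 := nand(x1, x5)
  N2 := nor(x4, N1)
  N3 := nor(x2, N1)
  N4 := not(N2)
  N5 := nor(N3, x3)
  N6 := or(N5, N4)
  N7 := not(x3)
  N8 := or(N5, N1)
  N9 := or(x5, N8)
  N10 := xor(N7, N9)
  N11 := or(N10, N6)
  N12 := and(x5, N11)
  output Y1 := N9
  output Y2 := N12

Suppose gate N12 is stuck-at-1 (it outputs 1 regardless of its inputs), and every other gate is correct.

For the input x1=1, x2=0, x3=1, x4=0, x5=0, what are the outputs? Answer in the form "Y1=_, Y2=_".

Propagate with N12 forced: N1=1, N2=0, N3=0, N4=1, N5=0, N6=1, N7=0, N8=1, N9=1, N10=1, N11=1, N12=1 [stuck-at-1].
So the outputs are Y1=1, Y2=1. (Without the fault they would be Y1=1, Y2=0.)

Y1=1, Y2=1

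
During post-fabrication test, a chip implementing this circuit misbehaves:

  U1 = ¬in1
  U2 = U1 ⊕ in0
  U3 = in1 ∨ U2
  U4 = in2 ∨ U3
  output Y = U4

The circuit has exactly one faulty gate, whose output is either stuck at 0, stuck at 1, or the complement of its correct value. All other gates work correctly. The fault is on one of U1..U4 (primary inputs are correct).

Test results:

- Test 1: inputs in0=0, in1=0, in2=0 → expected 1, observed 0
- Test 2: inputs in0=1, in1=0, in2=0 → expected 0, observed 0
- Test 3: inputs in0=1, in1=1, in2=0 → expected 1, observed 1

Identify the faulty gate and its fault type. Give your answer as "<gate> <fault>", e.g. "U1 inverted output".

U2 stuck-at-0

Fault-free values for test 1 (in0=0, in1=0, in2=0): U1=1, U2=1, U3=1, U4=1, giving Y=1. Observed 0.
Test 1: faults giving observed 0 are {U1 stuck-at-0, U1 inverted output, U2 stuck-at-0, U2 inverted output, U3 stuck-at-0, U3 inverted output, U4 stuck-at-0, U4 inverted output}.
Test 2 (in0=1, in1=0, in2=0): fault-free U1=1, U2=0, U3=0, U4=0 → 0; observed 0. Eliminates U1 stuck-at-0, U1 inverted output, U2 inverted output, U3 inverted output, U4 inverted output.
Test 3 (in0=1, in1=1, in2=0): fault-free U1=0, U2=1, U3=1, U4=1 → 1; observed 1. Eliminates U3 stuck-at-0, U4 stuck-at-0.
Only U2 stuck-at-0 is consistent with every test.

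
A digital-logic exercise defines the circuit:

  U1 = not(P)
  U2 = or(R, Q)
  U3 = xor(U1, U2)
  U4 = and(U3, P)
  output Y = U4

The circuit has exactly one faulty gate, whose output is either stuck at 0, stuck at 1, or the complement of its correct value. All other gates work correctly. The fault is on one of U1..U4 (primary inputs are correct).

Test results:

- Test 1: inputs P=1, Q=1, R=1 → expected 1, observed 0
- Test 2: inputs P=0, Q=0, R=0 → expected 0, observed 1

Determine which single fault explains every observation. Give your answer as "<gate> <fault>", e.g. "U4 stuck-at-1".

U4 inverted output

Fault-free values for test 1 (P=1, Q=1, R=1): U1=0, U2=1, U3=1, U4=1, giving Y=1. Observed 0.
Test 1: faults giving observed 0 are {U1 stuck-at-1, U1 inverted output, U2 stuck-at-0, U2 inverted output, U3 stuck-at-0, U3 inverted output, U4 stuck-at-0, U4 inverted output}.
Test 2 (P=0, Q=0, R=0): fault-free U1=1, U2=0, U3=1, U4=0 → 0; observed 1. Eliminates U1 stuck-at-1, U1 inverted output, U2 stuck-at-0, U2 inverted output, U3 stuck-at-0, U3 inverted output, U4 stuck-at-0.
Only U4 inverted output is consistent with every test.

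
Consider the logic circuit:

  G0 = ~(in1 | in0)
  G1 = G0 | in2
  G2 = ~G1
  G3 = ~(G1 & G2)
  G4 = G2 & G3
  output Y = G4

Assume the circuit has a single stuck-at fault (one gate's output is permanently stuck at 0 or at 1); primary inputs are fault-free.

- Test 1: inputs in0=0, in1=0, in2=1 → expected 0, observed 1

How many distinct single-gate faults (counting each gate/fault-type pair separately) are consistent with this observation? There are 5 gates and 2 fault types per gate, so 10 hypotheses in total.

Fault-free: G0=1, G1=1, G2=0, G3=1, G4=0 → 0. Observed 1.
  G0 stuck-at-0: output 0 ✗
  G0 stuck-at-1: output 0 ✗
  G1 stuck-at-0: output 1 ✓
  G1 stuck-at-1: output 0 ✗
  G2 stuck-at-0: output 0 ✗
  G2 stuck-at-1: output 0 ✗
  G3 stuck-at-0: output 0 ✗
  G3 stuck-at-1: output 0 ✗
  G4 stuck-at-0: output 0 ✗
  G4 stuck-at-1: output 1 ✓
Consistent faults: {G1 stuck-at-0, G4 stuck-at-1} — 2 in all.

2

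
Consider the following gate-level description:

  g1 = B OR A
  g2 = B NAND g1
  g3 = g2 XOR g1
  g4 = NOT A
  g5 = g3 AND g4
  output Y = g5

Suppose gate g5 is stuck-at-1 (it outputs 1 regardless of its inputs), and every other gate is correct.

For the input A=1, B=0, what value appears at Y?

1

Propagate with g5 forced: g1=1, g2=1, g3=0, g4=0, g5=1 [stuck-at-1].
So Y = 1. (Without the fault it would be 0.)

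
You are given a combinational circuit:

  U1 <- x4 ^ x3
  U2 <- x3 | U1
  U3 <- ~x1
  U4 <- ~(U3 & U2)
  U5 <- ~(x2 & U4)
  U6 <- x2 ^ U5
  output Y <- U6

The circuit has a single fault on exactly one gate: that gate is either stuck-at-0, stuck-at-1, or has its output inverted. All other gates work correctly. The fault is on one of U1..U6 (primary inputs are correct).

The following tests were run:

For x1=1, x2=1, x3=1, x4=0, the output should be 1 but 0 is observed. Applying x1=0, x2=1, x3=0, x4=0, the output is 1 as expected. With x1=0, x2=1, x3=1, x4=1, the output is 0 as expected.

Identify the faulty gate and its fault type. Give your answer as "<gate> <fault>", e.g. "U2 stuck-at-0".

U3 stuck-at-1

Fault-free values for test 1 (x1=1, x2=1, x3=1, x4=0): U1=1, U2=1, U3=0, U4=1, U5=0, U6=1, giving Y=1. Observed 0.
Test 1: faults giving observed 0 are {U3 stuck-at-1, U3 inverted output, U4 stuck-at-0, U4 inverted output, U5 stuck-at-1, U5 inverted output, U6 stuck-at-0, U6 inverted output}.
Test 2 (x1=0, x2=1, x3=0, x4=0): fault-free U1=0, U2=0, U3=1, U4=1, U5=0, U6=1 → 1; observed 1. Eliminates U4 stuck-at-0, U4 inverted output, U5 stuck-at-1, U5 inverted output, U6 stuck-at-0, U6 inverted output.
Test 3 (x1=0, x2=1, x3=1, x4=1): fault-free U1=0, U2=1, U3=1, U4=0, U5=1, U6=0 → 0; observed 0. Eliminates U3 inverted output.
Only U3 stuck-at-1 is consistent with every test.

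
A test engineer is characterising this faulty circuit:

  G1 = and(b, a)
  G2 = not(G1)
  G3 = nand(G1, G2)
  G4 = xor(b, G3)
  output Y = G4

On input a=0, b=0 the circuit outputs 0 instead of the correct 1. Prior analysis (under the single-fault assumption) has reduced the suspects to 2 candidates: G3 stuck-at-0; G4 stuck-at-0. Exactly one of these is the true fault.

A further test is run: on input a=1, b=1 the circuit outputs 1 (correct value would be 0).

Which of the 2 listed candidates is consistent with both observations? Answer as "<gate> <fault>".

Evaluate each candidate on input a=1, b=1:
  G3 stuck-at-0: G1=1, G2=0, G3=0 [stuck-at-0], G4=1 → 1 — matches
  G4 stuck-at-0: G1=1, G2=0, G3=1, G4=0 [stuck-at-0] → 0 — eliminated
Only G3 stuck-at-0 reproduces the observed 1.

G3 stuck-at-0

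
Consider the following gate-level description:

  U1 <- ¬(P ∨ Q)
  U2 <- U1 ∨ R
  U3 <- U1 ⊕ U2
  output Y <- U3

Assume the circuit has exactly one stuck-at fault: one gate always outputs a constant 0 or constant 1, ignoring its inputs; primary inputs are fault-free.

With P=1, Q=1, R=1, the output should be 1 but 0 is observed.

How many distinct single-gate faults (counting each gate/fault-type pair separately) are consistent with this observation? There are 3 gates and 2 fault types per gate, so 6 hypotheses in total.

Fault-free: U1=0, U2=1, U3=1 → 1. Observed 0.
  U1 stuck-at-0: output 1 ✗
  U1 stuck-at-1: output 0 ✓
  U2 stuck-at-0: output 0 ✓
  U2 stuck-at-1: output 1 ✗
  U3 stuck-at-0: output 0 ✓
  U3 stuck-at-1: output 1 ✗
Consistent faults: {U1 stuck-at-1, U2 stuck-at-0, U3 stuck-at-0} — 3 in all.

3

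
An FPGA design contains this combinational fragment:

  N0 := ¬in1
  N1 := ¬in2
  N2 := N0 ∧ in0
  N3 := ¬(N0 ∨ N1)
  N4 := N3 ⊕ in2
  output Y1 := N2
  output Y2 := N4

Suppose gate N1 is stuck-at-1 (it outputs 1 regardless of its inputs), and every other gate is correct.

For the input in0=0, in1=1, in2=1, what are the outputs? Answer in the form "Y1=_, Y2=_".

Propagate with N1 forced: N0=0, N1=1 [stuck-at-1], N2=0, N3=0, N4=1.
So the outputs are Y1=0, Y2=1. (Without the fault they would be Y1=0, Y2=0.)

Y1=0, Y2=1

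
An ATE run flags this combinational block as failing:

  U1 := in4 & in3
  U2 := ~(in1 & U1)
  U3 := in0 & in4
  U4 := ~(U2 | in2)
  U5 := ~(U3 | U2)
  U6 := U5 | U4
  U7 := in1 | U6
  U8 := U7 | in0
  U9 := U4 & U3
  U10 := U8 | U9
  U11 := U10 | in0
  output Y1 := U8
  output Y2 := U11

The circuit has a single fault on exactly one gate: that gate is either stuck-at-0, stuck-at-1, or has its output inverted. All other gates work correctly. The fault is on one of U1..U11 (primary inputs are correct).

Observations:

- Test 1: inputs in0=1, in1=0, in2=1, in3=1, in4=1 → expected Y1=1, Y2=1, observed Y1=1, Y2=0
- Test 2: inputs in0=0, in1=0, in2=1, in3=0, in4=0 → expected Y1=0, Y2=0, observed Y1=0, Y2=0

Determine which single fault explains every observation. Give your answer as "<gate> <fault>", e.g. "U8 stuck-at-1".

U11 stuck-at-0

Fault-free values for test 1 (in0=1, in1=0, in2=1, in3=1, in4=1): U1=1, U2=1, U3=1, U4=0, U5=0, U6=0, U7=0, U8=1, U9=0, U10=1, U11=1, giving Y1=1, Y2=1. Observed Y1=1, Y2=0.
Test 1: faults giving observed Y1=1, Y2=0 are {U11 stuck-at-0, U11 inverted output}.
Test 2 (in0=0, in1=0, in2=1, in3=0, in4=0): fault-free U1=0, U2=1, U3=0, U4=0, U5=0, U6=0, U7=0, U8=0, U9=0, U10=0, U11=0 → Y1=0, Y2=0; observed Y1=0, Y2=0. Eliminates U11 inverted output.
Only U11 stuck-at-0 is consistent with every test.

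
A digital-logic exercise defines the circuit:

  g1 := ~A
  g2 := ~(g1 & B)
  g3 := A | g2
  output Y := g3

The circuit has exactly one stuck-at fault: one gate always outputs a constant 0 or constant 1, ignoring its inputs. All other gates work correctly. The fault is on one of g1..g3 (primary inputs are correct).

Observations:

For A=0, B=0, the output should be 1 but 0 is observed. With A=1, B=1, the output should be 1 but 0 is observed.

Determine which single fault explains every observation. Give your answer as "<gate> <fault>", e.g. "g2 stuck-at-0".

g3 stuck-at-0

Fault-free values for test 1 (A=0, B=0): g1=1, g2=1, g3=1, giving Y=1. Observed 0.
Test 1: faults giving observed 0 are {g2 stuck-at-0, g3 stuck-at-0}.
Test 2 (A=1, B=1): fault-free g1=0, g2=1, g3=1 → 1; observed 0. Eliminates g2 stuck-at-0.
Only g3 stuck-at-0 is consistent with every test.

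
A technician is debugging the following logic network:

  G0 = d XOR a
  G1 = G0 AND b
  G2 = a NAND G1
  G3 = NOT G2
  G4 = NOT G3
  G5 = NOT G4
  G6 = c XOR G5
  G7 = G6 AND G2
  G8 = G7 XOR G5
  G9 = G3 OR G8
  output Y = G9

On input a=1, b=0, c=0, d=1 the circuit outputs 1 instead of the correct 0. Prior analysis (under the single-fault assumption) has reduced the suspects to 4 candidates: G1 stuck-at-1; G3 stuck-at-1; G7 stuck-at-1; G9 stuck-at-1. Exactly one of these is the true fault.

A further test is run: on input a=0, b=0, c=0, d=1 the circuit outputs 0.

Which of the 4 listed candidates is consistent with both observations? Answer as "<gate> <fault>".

Evaluate each candidate on input a=0, b=0, c=0, d=1:
  G1 stuck-at-1: G0=1, G1=1 [stuck-at-1], G2=1, G3=0, G4=1, G5=0, G6=0, G7=0, G8=0, G9=0 → 0 — matches
  G3 stuck-at-1: G0=1, G1=0, G2=1, G3=1 [stuck-at-1], G4=0, G5=1, G6=1, G7=1, G8=0, G9=1 → 1 — eliminated
  G7 stuck-at-1: G0=1, G1=0, G2=1, G3=0, G4=1, G5=0, G6=0, G7=1 [stuck-at-1], G8=1, G9=1 → 1 — eliminated
  G9 stuck-at-1: G0=1, G1=0, G2=1, G3=0, G4=1, G5=0, G6=0, G7=0, G8=0, G9=1 [stuck-at-1] → 1 — eliminated
Only G1 stuck-at-1 reproduces the observed 0.

G1 stuck-at-1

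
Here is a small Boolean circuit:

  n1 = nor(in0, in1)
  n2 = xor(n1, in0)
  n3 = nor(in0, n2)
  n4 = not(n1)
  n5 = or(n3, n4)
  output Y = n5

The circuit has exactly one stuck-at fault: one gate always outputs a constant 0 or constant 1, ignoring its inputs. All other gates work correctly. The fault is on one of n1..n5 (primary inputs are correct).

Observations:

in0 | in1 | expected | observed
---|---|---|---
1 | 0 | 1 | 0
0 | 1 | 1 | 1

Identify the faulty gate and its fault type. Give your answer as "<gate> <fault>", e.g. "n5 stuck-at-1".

n4 stuck-at-0

Fault-free values for test 1 (in0=1, in1=0): n1=0, n2=1, n3=0, n4=1, n5=1, giving Y=1. Observed 0.
Test 1: faults giving observed 0 are {n1 stuck-at-1, n4 stuck-at-0, n5 stuck-at-0}.
Test 2 (in0=0, in1=1): fault-free n1=0, n2=0, n3=1, n4=1, n5=1 → 1; observed 1. Eliminates n1 stuck-at-1, n5 stuck-at-0.
Only n4 stuck-at-0 is consistent with every test.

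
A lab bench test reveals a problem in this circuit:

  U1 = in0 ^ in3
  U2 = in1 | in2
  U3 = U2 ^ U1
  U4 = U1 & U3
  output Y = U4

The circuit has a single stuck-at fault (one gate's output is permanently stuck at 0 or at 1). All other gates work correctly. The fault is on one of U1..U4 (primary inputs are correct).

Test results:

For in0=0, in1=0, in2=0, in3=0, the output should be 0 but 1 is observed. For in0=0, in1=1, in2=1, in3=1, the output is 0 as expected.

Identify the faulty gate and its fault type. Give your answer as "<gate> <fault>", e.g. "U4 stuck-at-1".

U1 stuck-at-1

Fault-free values for test 1 (in0=0, in1=0, in2=0, in3=0): U1=0, U2=0, U3=0, U4=0, giving Y=0. Observed 1.
Test 1: faults giving observed 1 are {U1 stuck-at-1, U4 stuck-at-1}.
Test 2 (in0=0, in1=1, in2=1, in3=1): fault-free U1=1, U2=1, U3=0, U4=0 → 0; observed 0. Eliminates U4 stuck-at-1.
Only U1 stuck-at-1 is consistent with every test.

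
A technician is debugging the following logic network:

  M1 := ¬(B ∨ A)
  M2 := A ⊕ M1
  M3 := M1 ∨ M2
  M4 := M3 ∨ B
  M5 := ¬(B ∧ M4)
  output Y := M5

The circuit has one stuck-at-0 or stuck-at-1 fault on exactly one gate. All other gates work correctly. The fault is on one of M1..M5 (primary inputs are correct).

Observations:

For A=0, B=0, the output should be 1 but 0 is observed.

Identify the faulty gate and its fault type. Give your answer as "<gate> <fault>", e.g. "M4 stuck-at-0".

M5 stuck-at-0

Fault-free values for test 1 (A=0, B=0): M1=1, M2=1, M3=1, M4=1, M5=1, giving Y=1. Observed 0.
Test 1: faults giving observed 0 are {M5 stuck-at-0}.
Only M5 stuck-at-0 is consistent with every test.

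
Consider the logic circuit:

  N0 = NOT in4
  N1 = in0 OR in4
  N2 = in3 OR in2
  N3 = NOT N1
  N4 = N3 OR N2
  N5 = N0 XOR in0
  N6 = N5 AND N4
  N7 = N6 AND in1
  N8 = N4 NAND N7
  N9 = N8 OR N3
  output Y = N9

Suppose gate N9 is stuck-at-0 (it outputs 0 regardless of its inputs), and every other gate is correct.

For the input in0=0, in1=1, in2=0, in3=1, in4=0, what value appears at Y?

0

Propagate with N9 forced: N0=1, N1=0, N2=1, N3=1, N4=1, N5=1, N6=1, N7=1, N8=0, N9=0 [stuck-at-0].
So Y = 0. (Without the fault it would be 1.)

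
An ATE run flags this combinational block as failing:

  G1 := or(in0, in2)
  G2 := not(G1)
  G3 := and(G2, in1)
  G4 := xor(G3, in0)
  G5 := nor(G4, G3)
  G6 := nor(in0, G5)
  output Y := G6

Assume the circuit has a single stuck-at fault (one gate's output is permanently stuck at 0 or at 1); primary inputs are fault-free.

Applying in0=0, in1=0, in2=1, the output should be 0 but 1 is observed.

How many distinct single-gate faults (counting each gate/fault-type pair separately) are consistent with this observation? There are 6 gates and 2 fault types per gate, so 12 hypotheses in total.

Fault-free: G1=1, G2=0, G3=0, G4=0, G5=1, G6=0 → 0. Observed 1.
  G1 stuck-at-0: output 0 ✗
  G1 stuck-at-1: output 0 ✗
  G2 stuck-at-0: output 0 ✗
  G2 stuck-at-1: output 0 ✗
  G3 stuck-at-0: output 0 ✗
  G3 stuck-at-1: output 1 ✓
  G4 stuck-at-0: output 0 ✗
  G4 stuck-at-1: output 1 ✓
  G5 stuck-at-0: output 1 ✓
  G5 stuck-at-1: output 0 ✗
  G6 stuck-at-0: output 0 ✗
  G6 stuck-at-1: output 1 ✓
Consistent faults: {G3 stuck-at-1, G4 stuck-at-1, G5 stuck-at-0, G6 stuck-at-1} — 4 in all.

4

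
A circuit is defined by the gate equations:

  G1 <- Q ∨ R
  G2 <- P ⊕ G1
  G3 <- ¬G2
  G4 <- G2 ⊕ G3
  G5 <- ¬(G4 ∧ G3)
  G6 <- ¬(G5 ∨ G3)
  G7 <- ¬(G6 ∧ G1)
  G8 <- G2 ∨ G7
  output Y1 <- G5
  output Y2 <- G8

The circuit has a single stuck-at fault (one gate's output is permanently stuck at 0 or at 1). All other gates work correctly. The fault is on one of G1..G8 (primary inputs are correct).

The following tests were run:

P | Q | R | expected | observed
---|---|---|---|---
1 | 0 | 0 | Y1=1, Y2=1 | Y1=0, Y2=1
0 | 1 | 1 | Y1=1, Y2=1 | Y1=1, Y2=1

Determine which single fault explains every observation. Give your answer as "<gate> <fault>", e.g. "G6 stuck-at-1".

Fault-free values for test 1 (P=1, Q=0, R=0): G1=0, G2=1, G3=0, G4=1, G5=1, G6=0, G7=1, G8=1, giving Y1=1, Y2=1. Observed Y1=0, Y2=1.
Test 1: faults giving observed Y1=0, Y2=1 are {G1 stuck-at-1, G2 stuck-at-0, G5 stuck-at-0}.
Test 2 (P=0, Q=1, R=1): fault-free G1=1, G2=1, G3=0, G4=1, G5=1, G6=0, G7=1, G8=1 → Y1=1, Y2=1; observed Y1=1, Y2=1. Eliminates G2 stuck-at-0, G5 stuck-at-0.
Only G1 stuck-at-1 is consistent with every test.

G1 stuck-at-1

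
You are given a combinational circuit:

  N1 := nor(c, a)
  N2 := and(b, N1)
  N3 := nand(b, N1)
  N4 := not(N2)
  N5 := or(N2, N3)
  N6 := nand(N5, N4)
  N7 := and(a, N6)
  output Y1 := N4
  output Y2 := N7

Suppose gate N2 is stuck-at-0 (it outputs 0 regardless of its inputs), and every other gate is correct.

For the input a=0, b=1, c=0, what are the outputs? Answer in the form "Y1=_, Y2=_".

Y1=1, Y2=0

Propagate with N2 forced: N1=1, N2=0 [stuck-at-0], N3=0, N4=1, N5=0, N6=1, N7=0.
So the outputs are Y1=1, Y2=0. (Without the fault they would be Y1=0, Y2=0.)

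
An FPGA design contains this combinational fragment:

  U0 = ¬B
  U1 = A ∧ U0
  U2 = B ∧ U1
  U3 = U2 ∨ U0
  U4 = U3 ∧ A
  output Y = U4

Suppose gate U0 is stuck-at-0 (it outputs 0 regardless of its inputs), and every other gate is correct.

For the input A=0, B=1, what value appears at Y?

0

Propagate with U0 forced: U0=0 [stuck-at-0], U1=0, U2=0, U3=0, U4=0.
So Y = 0. (Same as the fault-free value — the fault is masked on this input.)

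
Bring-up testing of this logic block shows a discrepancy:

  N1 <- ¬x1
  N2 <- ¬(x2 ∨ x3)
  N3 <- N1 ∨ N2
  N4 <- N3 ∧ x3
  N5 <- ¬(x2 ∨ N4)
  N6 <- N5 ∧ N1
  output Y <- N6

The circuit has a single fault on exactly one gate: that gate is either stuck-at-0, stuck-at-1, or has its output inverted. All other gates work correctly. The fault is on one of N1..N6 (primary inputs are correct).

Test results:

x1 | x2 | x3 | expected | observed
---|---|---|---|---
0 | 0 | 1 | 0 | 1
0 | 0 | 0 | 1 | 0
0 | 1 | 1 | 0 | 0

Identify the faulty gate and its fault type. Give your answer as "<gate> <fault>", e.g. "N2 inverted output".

N4 inverted output

Fault-free values for test 1 (x1=0, x2=0, x3=1): N1=1, N2=0, N3=1, N4=1, N5=0, N6=0, giving Y=0. Observed 1.
Test 1: faults giving observed 1 are {N3 stuck-at-0, N3 inverted output, N4 stuck-at-0, N4 inverted output, N5 stuck-at-1, N5 inverted output, N6 stuck-at-1, N6 inverted output}.
Test 2 (x1=0, x2=0, x3=0): fault-free N1=1, N2=1, N3=1, N4=0, N5=1, N6=1 → 1; observed 0. Eliminates N3 stuck-at-0, N3 inverted output, N4 stuck-at-0, N5 stuck-at-1, N6 stuck-at-1.
Test 3 (x1=0, x2=1, x3=1): fault-free N1=1, N2=0, N3=1, N4=1, N5=0, N6=0 → 0; observed 0. Eliminates N5 inverted output, N6 inverted output.
Only N4 inverted output is consistent with every test.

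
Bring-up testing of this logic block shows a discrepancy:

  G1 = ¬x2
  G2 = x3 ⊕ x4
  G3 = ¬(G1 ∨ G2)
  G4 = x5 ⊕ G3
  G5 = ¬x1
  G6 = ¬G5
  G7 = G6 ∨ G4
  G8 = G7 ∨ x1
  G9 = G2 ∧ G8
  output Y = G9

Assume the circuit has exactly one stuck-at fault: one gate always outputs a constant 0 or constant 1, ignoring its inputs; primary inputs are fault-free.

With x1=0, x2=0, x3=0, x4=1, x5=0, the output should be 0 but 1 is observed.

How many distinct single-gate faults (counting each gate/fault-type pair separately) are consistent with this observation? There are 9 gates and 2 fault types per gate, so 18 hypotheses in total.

Fault-free: G1=1, G2=1, G3=0, G4=0, G5=1, G6=0, G7=0, G8=0, G9=0 → 0. Observed 1.
  G1: none of the 2 fault types match ✗
  G2: none of the 2 fault types match ✗
  G3: stuck-at-1 ✓; others ✗
  G4: stuck-at-1 ✓; others ✗
  G5: stuck-at-0 ✓; others ✗
  G6: stuck-at-1 ✓; others ✗
  G7: stuck-at-1 ✓; others ✗
  G8: stuck-at-1 ✓; others ✗
  G9: stuck-at-1 ✓; others ✗
Consistent faults: {G3 stuck-at-1, G4 stuck-at-1, G5 stuck-at-0, G6 stuck-at-1, G7 stuck-at-1, G8 stuck-at-1, G9 stuck-at-1} — 7 in all.

7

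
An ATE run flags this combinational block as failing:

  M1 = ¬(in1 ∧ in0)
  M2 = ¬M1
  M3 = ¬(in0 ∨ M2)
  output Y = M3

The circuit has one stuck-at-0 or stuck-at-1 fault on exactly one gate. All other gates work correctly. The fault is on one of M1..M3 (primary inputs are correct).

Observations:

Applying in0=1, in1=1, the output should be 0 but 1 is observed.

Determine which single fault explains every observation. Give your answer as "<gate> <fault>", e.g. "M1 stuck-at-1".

M3 stuck-at-1

Fault-free values for test 1 (in0=1, in1=1): M1=0, M2=1, M3=0, giving Y=0. Observed 1.
Test 1: faults giving observed 1 are {M3 stuck-at-1}.
Only M3 stuck-at-1 is consistent with every test.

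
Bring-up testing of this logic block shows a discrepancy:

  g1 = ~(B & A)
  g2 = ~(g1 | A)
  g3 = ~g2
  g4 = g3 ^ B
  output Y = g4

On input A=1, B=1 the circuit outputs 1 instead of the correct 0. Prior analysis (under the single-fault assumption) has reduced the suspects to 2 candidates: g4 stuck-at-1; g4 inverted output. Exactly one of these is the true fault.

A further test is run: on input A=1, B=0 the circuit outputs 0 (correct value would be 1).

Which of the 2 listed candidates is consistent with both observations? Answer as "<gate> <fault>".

Evaluate each candidate on input A=1, B=0:
  g4 stuck-at-1: g1=1, g2=0, g3=1, g4=1 [stuck-at-1] → 1 — eliminated
  g4 inverted output: g1=1, g2=0, g3=1, g4=0 [inverted output] → 0 — matches
Only g4 inverted output reproduces the observed 0.

g4 inverted output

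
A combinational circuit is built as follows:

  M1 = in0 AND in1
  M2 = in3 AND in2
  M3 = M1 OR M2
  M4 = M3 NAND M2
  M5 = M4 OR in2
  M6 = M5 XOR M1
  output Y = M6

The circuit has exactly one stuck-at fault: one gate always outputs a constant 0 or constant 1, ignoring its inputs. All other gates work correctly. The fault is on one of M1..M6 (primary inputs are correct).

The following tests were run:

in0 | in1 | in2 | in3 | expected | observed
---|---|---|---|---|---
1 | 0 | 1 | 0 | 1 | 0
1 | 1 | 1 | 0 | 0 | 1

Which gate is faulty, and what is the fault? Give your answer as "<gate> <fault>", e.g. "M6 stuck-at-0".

M5 stuck-at-0

Fault-free values for test 1 (in0=1, in1=0, in2=1, in3=0): M1=0, M2=0, M3=0, M4=1, M5=1, M6=1, giving Y=1. Observed 0.
Test 1: faults giving observed 0 are {M1 stuck-at-1, M5 stuck-at-0, M6 stuck-at-0}.
Test 2 (in0=1, in1=1, in2=1, in3=0): fault-free M1=1, M2=0, M3=1, M4=1, M5=1, M6=0 → 0; observed 1. Eliminates M1 stuck-at-1, M6 stuck-at-0.
Only M5 stuck-at-0 is consistent with every test.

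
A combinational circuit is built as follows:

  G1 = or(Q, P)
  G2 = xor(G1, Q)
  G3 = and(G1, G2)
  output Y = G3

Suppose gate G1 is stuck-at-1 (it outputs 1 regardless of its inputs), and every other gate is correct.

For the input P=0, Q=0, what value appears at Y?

1

Propagate with G1 forced: G1=1 [stuck-at-1], G2=1, G3=1.
So Y = 1. (Without the fault it would be 0.)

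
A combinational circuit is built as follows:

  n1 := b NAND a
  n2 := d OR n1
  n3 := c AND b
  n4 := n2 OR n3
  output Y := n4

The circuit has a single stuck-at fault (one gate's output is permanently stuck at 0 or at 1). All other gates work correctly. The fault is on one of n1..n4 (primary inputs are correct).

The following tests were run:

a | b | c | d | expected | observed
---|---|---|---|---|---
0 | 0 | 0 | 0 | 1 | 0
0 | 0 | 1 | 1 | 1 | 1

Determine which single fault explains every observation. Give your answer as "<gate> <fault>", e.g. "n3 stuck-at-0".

n1 stuck-at-0

Fault-free values for test 1 (a=0, b=0, c=0, d=0): n1=1, n2=1, n3=0, n4=1, giving Y=1. Observed 0.
Test 1: faults giving observed 0 are {n1 stuck-at-0, n2 stuck-at-0, n4 stuck-at-0}.
Test 2 (a=0, b=0, c=1, d=1): fault-free n1=1, n2=1, n3=0, n4=1 → 1; observed 1. Eliminates n2 stuck-at-0, n4 stuck-at-0.
Only n1 stuck-at-0 is consistent with every test.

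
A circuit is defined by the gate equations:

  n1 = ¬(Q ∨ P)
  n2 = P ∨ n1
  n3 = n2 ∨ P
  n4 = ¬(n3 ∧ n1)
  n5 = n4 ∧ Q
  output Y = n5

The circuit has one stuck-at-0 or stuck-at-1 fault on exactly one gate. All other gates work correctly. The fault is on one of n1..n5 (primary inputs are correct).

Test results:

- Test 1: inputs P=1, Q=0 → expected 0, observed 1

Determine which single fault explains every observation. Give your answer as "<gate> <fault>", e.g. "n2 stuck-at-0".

Fault-free values for test 1 (P=1, Q=0): n1=0, n2=1, n3=1, n4=1, n5=0, giving Y=0. Observed 1.
Test 1: faults giving observed 1 are {n5 stuck-at-1}.
Only n5 stuck-at-1 is consistent with every test.

n5 stuck-at-1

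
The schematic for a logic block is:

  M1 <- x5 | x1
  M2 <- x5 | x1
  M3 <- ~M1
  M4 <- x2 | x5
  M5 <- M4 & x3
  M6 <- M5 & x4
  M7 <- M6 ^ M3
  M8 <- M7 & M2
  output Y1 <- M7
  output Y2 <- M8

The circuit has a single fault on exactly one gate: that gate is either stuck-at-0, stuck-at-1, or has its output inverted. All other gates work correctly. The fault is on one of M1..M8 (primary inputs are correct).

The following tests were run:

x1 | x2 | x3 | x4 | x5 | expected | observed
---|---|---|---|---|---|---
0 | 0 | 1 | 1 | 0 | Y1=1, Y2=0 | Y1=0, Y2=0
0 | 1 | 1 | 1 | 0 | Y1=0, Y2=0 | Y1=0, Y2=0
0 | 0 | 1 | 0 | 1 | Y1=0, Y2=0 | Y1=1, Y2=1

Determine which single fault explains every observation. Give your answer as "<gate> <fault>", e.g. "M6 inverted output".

M6 stuck-at-1

Fault-free values for test 1 (x1=0, x2=0, x3=1, x4=1, x5=0): M1=0, M2=0, M3=1, M4=0, M5=0, M6=0, M7=1, M8=0, giving Y1=1, Y2=0. Observed Y1=0, Y2=0.
Test 1: faults giving observed Y1=0, Y2=0 are {M1 stuck-at-1, M1 inverted output, M3 stuck-at-0, M3 inverted output, M4 stuck-at-1, M4 inverted output, M5 stuck-at-1, M5 inverted output, M6 stuck-at-1, M6 inverted output, M7 stuck-at-0, M7 inverted output}.
Test 2 (x1=0, x2=1, x3=1, x4=1, x5=0): fault-free M1=0, M2=0, M3=1, M4=1, M5=1, M6=1, M7=0, M8=0 → Y1=0, Y2=0; observed Y1=0, Y2=0. Eliminates M1 stuck-at-1, M1 inverted output, M3 stuck-at-0, M3 inverted output, M4 inverted output, M5 inverted output, M6 inverted output, M7 inverted output.
Test 3 (x1=0, x2=0, x3=1, x4=0, x5=1): fault-free M1=1, M2=1, M3=0, M4=1, M5=1, M6=0, M7=0, M8=0 → Y1=0, Y2=0; observed Y1=1, Y2=1. Eliminates M4 stuck-at-1, M5 stuck-at-1, M7 stuck-at-0.
Only M6 stuck-at-1 is consistent with every test.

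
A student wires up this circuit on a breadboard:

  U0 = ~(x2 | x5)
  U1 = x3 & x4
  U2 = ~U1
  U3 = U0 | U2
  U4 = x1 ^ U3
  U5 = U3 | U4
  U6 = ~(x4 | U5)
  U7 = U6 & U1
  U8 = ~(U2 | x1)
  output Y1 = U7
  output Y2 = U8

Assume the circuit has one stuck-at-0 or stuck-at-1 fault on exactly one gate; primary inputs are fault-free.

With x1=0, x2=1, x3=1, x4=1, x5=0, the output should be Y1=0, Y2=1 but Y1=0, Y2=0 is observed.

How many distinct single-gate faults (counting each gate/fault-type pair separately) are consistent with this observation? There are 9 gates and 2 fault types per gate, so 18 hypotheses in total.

Fault-free: U0=0, U1=1, U2=0, U3=0, U4=0, U5=0, U6=0, U7=0, U8=1 → Y1=0, Y2=1. Observed Y1=0, Y2=0.
  U0: none of the 2 fault types match ✗
  U1: stuck-at-0 ✓; others ✗
  U2: stuck-at-1 ✓; others ✗
  U3: none of the 2 fault types match ✗
  U4: none of the 2 fault types match ✗
  U5: none of the 2 fault types match ✗
  U6: none of the 2 fault types match ✗
  U7: none of the 2 fault types match ✗
  U8: stuck-at-0 ✓; others ✗
Consistent faults: {U1 stuck-at-0, U2 stuck-at-1, U8 stuck-at-0} — 3 in all.

3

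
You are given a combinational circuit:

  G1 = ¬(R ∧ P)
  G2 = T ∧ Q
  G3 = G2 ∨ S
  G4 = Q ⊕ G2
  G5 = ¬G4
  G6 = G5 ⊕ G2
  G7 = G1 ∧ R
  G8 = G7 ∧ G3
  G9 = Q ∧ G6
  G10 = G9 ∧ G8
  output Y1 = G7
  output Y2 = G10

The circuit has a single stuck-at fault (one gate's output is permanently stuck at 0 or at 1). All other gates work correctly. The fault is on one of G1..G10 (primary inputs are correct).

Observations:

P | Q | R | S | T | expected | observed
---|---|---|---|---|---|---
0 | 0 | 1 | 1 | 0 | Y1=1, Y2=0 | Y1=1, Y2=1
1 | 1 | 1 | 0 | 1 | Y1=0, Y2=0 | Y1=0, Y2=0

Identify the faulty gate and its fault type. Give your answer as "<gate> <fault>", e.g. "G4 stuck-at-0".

G9 stuck-at-1

Fault-free values for test 1 (P=0, Q=0, R=1, S=1, T=0): G1=1, G2=0, G3=1, G4=0, G5=1, G6=1, G7=1, G8=1, G9=0, G10=0, giving Y1=1, Y2=0. Observed Y1=1, Y2=1.
Test 1: faults giving observed Y1=1, Y2=1 are {G9 stuck-at-1, G10 stuck-at-1}.
Test 2 (P=1, Q=1, R=1, S=0, T=1): fault-free G1=0, G2=1, G3=1, G4=0, G5=1, G6=0, G7=0, G8=0, G9=0, G10=0 → Y1=0, Y2=0; observed Y1=0, Y2=0. Eliminates G10 stuck-at-1.
Only G9 stuck-at-1 is consistent with every test.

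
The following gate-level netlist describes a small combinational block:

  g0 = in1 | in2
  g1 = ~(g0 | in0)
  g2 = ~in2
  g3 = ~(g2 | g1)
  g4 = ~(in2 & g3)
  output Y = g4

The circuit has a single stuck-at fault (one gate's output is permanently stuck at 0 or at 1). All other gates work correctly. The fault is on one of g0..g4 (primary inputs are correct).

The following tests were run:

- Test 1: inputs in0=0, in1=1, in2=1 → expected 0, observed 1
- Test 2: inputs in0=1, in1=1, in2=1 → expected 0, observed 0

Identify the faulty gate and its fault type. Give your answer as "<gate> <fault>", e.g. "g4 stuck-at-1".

Fault-free values for test 1 (in0=0, in1=1, in2=1): g0=1, g1=0, g2=0, g3=1, g4=0, giving Y=0. Observed 1.
Test 1: faults giving observed 1 are {g0 stuck-at-0, g1 stuck-at-1, g2 stuck-at-1, g3 stuck-at-0, g4 stuck-at-1}.
Test 2 (in0=1, in1=1, in2=1): fault-free g0=1, g1=0, g2=0, g3=1, g4=0 → 0; observed 0. Eliminates g1 stuck-at-1, g2 stuck-at-1, g3 stuck-at-0, g4 stuck-at-1.
Only g0 stuck-at-0 is consistent with every test.

g0 stuck-at-0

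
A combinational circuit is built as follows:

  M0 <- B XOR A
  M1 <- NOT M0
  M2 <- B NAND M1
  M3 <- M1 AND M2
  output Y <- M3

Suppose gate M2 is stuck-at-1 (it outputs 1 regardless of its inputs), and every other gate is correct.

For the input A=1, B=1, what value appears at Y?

Propagate with M2 forced: M0=0, M1=1, M2=1 [stuck-at-1], M3=1.
So Y = 1. (Without the fault it would be 0.)

1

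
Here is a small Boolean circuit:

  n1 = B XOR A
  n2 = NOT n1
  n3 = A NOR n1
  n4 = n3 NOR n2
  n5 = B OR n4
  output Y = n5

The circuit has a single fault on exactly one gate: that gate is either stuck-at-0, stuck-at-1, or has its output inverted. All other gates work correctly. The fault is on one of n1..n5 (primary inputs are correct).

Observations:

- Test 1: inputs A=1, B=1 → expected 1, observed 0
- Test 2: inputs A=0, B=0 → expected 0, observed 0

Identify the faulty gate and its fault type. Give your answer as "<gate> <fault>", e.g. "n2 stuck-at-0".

n5 stuck-at-0

Fault-free values for test 1 (A=1, B=1): n1=0, n2=1, n3=0, n4=0, n5=1, giving Y=1. Observed 0.
Test 1: faults giving observed 0 are {n5 stuck-at-0, n5 inverted output}.
Test 2 (A=0, B=0): fault-free n1=0, n2=1, n3=1, n4=0, n5=0 → 0; observed 0. Eliminates n5 inverted output.
Only n5 stuck-at-0 is consistent with every test.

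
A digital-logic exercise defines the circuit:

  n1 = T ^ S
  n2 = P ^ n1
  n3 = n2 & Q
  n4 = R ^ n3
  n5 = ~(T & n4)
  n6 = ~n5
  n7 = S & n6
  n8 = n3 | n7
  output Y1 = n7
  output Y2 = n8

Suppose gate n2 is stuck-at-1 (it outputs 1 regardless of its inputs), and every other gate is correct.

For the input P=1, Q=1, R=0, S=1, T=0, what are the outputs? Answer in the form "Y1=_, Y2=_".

Propagate with n2 forced: n1=1, n2=1 [stuck-at-1], n3=1, n4=1, n5=1, n6=0, n7=0, n8=1.
So the outputs are Y1=0, Y2=1. (Without the fault they would be Y1=0, Y2=0.)

Y1=0, Y2=1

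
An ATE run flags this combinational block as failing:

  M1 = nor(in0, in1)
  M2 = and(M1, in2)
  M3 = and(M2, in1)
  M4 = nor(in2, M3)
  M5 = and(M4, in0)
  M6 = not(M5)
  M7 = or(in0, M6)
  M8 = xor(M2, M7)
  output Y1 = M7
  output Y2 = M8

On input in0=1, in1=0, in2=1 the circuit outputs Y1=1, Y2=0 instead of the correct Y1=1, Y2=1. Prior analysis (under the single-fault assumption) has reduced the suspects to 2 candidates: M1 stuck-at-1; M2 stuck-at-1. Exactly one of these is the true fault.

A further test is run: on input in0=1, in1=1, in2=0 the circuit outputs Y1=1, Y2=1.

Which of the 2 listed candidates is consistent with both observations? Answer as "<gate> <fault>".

M1 stuck-at-1

Evaluate each candidate on input in0=1, in1=1, in2=0:
  M1 stuck-at-1: M1=1 [stuck-at-1], M2=0, M3=0, M4=1, M5=1, M6=0, M7=1, M8=1 → Y1=1, Y2=1 — matches
  M2 stuck-at-1: M1=0, M2=1 [stuck-at-1], M3=1, M4=0, M5=0, M6=1, M7=1, M8=0 → Y1=1, Y2=0 — eliminated
Only M1 stuck-at-1 reproduces the observed Y1=1, Y2=1.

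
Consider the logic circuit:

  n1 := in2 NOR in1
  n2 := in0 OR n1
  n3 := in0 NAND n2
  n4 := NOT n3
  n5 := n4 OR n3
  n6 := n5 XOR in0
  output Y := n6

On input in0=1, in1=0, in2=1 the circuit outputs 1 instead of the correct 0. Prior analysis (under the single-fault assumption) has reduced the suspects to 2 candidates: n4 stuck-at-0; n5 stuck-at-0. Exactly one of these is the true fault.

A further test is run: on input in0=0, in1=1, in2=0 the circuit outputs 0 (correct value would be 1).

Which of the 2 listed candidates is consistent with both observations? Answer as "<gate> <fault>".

n5 stuck-at-0

Evaluate each candidate on input in0=0, in1=1, in2=0:
  n4 stuck-at-0: n1=0, n2=0, n3=1, n4=0 [stuck-at-0], n5=1, n6=1 → 1 — eliminated
  n5 stuck-at-0: n1=0, n2=0, n3=1, n4=0, n5=0 [stuck-at-0], n6=0 → 0 — matches
Only n5 stuck-at-0 reproduces the observed 0.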